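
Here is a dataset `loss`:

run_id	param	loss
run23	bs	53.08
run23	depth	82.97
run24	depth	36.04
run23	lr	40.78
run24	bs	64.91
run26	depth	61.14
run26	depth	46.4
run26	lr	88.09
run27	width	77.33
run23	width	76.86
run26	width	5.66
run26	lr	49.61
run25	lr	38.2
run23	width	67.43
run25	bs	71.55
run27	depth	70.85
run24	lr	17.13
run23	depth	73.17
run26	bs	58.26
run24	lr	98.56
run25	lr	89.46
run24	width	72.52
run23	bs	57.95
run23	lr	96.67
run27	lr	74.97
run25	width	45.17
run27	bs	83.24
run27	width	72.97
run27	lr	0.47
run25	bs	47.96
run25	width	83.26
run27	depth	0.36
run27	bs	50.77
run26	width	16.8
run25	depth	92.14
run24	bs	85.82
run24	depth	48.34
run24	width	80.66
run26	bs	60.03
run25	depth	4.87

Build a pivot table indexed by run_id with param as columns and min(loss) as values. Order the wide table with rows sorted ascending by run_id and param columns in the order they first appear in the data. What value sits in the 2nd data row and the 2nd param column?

36.04

With rows sorted ascending by run_id, row 2 is run_id=run24. param columns in first-appearance order: bs, depth, lr, width; column 2 is depth.
Long rows with run_id=run24, param=depth: min(36.04, 48.34) = 36.04.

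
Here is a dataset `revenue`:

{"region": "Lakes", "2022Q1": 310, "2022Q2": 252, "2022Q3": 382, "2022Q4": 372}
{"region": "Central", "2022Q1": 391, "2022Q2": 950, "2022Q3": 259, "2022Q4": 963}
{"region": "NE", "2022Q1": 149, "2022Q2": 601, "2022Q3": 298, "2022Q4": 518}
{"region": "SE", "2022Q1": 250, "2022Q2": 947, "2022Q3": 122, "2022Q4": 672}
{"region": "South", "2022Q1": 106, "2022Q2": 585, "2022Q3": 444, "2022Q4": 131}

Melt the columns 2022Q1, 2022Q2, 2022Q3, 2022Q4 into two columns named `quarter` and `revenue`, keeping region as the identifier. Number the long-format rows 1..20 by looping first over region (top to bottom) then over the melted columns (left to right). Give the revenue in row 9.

149

20 rows total (5 × 4). Row 9: index ⌊(9-1)/4⌋ = 2 into region → NE; (9-1) mod 4 = 0 into the melted columns → 2022Q1.
So row 9 is (NE, 2022Q1, 149); revenue = 149.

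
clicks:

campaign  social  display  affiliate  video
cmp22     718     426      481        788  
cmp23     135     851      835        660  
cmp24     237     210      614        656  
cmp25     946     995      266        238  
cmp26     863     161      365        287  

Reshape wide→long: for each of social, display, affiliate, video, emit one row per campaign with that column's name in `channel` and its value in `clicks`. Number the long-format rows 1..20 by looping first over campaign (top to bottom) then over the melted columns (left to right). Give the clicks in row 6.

851

20 rows total (5 × 4). Row 6: index ⌊(6-1)/4⌋ = 1 into campaign → cmp23; (6-1) mod 4 = 1 into the melted columns → display.
So row 6 is (cmp23, display, 851); clicks = 851.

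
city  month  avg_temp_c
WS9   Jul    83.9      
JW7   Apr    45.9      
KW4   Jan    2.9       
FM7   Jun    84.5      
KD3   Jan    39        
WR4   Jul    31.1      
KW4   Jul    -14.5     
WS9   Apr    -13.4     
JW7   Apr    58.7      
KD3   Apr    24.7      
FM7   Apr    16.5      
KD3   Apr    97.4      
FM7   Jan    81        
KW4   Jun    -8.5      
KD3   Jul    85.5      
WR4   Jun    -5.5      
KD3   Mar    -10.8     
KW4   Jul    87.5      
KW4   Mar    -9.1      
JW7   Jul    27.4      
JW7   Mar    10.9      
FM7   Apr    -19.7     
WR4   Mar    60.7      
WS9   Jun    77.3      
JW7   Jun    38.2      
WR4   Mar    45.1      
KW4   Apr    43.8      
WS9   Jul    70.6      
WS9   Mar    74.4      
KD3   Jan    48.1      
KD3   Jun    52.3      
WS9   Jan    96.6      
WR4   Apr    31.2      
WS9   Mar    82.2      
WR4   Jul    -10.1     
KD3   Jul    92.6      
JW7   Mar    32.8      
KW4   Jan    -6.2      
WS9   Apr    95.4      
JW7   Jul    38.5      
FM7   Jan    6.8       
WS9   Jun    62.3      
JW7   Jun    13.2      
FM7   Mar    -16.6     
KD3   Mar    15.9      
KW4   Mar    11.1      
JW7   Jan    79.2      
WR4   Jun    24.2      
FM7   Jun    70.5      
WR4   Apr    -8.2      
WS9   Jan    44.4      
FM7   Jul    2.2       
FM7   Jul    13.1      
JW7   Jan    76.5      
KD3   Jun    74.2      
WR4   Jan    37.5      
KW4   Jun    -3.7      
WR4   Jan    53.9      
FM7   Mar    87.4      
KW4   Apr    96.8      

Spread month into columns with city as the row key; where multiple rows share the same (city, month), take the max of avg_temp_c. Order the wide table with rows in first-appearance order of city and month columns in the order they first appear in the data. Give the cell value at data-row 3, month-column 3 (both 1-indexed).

With rows in first-appearance order of city, row 3 is city=KW4. month columns in first-appearance order: Jul, Apr, Jan, Jun, Mar; column 3 is Jan.
Long rows with city=KW4, month=Jan: max(2.9, -6.2) = 2.9.

2.9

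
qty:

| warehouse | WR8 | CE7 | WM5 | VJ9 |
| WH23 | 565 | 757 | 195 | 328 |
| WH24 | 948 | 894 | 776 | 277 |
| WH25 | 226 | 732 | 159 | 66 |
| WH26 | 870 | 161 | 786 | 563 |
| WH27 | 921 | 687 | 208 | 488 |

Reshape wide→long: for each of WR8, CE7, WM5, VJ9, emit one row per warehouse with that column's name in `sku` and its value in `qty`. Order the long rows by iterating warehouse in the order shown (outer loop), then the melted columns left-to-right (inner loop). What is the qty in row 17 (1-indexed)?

921

20 rows total (5 × 4). Row 17: index ⌊(17-1)/4⌋ = 4 into warehouse → WH27; (17-1) mod 4 = 0 into the melted columns → WR8.
So row 17 is (WH27, WR8, 921); qty = 921.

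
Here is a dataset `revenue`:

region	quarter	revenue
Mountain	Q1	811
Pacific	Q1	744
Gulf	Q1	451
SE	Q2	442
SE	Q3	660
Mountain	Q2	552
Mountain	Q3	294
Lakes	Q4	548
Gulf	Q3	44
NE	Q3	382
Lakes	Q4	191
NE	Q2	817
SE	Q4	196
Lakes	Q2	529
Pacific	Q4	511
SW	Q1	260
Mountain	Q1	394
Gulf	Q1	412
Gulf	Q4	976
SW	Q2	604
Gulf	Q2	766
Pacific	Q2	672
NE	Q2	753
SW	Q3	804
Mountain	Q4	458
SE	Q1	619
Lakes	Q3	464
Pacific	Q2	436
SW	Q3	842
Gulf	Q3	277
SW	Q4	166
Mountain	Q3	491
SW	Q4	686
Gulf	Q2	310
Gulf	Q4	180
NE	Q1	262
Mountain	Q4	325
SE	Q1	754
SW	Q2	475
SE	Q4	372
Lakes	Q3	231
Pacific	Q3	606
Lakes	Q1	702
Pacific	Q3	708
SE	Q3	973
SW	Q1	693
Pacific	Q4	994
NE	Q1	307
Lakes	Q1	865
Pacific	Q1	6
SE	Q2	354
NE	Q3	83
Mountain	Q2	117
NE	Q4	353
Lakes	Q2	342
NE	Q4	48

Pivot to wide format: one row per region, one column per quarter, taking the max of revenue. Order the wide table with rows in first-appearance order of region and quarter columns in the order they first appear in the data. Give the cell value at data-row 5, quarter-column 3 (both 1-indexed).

With rows in first-appearance order of region, row 5 is region=Lakes. quarter columns in first-appearance order: Q1, Q2, Q3, Q4; column 3 is Q3.
Long rows with region=Lakes, quarter=Q3: max(464, 231) = 464.

464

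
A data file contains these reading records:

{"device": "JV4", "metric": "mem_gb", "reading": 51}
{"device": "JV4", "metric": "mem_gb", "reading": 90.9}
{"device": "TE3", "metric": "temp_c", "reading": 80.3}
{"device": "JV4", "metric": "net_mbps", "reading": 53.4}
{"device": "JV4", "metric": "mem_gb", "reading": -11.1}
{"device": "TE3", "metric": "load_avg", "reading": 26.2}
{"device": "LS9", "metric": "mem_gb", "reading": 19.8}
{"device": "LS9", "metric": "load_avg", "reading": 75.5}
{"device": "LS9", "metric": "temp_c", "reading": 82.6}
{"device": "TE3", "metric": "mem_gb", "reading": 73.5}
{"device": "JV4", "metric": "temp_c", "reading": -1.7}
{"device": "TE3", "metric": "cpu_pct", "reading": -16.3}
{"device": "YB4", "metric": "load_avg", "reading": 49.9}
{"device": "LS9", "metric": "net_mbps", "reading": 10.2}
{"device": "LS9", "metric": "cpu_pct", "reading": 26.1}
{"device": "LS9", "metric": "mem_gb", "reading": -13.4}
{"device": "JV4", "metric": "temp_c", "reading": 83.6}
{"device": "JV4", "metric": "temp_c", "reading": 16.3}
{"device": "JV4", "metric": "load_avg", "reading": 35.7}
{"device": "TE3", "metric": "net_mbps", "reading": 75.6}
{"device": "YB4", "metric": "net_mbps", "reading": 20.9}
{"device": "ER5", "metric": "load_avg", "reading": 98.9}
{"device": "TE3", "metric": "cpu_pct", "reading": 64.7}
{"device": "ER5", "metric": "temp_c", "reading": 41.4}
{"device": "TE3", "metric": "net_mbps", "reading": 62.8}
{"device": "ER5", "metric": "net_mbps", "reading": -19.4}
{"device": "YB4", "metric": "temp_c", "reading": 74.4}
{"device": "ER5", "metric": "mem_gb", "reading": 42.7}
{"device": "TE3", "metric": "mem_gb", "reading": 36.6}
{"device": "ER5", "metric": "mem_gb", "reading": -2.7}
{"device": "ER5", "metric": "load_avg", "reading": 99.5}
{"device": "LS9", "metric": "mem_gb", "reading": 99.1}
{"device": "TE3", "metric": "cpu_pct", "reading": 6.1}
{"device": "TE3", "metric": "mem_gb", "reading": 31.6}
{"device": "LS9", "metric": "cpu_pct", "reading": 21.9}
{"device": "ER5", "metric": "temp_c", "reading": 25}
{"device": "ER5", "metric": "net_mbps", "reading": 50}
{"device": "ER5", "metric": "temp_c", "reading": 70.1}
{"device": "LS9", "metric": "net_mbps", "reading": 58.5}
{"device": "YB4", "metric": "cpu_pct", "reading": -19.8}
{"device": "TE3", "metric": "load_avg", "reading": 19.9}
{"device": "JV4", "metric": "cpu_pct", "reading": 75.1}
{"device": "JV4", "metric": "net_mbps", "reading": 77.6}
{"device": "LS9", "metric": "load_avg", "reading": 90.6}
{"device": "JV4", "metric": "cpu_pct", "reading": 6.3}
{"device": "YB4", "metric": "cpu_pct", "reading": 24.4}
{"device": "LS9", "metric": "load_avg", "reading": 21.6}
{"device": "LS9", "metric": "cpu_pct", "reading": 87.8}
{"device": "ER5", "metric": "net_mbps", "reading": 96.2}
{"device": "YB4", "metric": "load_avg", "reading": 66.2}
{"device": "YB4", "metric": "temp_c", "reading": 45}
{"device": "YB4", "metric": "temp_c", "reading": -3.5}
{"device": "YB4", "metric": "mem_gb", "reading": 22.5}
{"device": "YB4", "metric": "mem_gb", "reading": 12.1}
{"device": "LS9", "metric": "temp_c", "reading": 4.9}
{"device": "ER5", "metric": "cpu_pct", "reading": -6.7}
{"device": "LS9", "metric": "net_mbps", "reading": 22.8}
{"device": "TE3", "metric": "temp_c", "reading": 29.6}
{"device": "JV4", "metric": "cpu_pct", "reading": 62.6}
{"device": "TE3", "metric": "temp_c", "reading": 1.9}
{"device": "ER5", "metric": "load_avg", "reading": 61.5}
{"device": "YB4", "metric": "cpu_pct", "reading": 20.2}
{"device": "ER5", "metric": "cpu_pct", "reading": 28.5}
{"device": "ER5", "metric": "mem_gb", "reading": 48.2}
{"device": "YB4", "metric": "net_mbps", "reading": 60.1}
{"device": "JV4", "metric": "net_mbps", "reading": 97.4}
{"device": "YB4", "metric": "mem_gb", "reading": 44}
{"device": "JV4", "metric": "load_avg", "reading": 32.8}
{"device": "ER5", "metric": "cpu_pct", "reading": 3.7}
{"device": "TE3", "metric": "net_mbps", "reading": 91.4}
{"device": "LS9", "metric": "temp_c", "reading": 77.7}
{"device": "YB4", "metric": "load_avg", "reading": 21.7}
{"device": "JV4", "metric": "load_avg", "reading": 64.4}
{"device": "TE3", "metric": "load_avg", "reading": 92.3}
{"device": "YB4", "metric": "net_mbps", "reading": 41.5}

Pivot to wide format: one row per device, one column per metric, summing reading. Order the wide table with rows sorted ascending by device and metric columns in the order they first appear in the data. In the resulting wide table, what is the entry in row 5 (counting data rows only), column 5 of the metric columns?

24.8

With rows sorted ascending by device, row 5 is device=YB4. metric columns in first-appearance order: mem_gb, temp_c, net_mbps, load_avg, cpu_pct; column 5 is cpu_pct.
Long rows with device=YB4, metric=cpu_pct: -19.8 + 24.4 + 20.2 = 24.8.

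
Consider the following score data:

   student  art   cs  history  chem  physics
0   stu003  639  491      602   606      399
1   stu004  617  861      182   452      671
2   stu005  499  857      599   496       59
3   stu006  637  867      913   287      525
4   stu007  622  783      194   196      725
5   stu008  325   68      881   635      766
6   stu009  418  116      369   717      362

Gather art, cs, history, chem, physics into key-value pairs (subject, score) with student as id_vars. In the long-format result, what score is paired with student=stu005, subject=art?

499

Unpivoting turns each (student, wide-column) pair into one long row.
The wide cell at row stu005, column art holds 499, so the long row (stu005, art) has score=499.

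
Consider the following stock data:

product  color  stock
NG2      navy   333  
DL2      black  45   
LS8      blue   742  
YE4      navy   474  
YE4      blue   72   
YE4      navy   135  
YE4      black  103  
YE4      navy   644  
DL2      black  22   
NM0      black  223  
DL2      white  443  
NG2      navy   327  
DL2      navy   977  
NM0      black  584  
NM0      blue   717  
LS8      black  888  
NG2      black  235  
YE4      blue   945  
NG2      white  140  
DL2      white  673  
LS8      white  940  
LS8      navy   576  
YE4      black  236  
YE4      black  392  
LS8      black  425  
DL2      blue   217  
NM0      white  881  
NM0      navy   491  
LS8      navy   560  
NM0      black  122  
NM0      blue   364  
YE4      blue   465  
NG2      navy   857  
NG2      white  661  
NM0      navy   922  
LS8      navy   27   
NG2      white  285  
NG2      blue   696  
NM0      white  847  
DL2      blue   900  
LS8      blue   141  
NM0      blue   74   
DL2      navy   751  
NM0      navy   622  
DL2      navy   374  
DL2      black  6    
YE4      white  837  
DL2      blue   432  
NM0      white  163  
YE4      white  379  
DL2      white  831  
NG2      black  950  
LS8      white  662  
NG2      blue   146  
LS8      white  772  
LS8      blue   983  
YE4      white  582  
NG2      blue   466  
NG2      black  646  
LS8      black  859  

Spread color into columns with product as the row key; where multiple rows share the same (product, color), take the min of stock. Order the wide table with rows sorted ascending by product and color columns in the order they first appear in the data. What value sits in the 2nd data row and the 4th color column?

662

With rows sorted ascending by product, row 2 is product=LS8. color columns in first-appearance order: navy, black, blue, white; column 4 is white.
Long rows with product=LS8, color=white: min(940, 662, 772) = 662.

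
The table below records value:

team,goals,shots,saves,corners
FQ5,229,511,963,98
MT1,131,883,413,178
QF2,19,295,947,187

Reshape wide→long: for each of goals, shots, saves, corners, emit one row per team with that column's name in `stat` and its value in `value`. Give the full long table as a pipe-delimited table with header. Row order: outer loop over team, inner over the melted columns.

Each (team, column) pair becomes one row: 3 × 4 = 12 rows.
For example, (FQ5, goals) → value=229.

| team | stat | value |
| FQ5 | goals | 229 |
| FQ5 | shots | 511 |
| FQ5 | saves | 963 |
| FQ5 | corners | 98 |
| MT1 | goals | 131 |
| MT1 | shots | 883 |
| MT1 | saves | 413 |
| MT1 | corners | 178 |
| QF2 | goals | 19 |
| QF2 | shots | 295 |
| QF2 | saves | 947 |
| QF2 | corners | 187 |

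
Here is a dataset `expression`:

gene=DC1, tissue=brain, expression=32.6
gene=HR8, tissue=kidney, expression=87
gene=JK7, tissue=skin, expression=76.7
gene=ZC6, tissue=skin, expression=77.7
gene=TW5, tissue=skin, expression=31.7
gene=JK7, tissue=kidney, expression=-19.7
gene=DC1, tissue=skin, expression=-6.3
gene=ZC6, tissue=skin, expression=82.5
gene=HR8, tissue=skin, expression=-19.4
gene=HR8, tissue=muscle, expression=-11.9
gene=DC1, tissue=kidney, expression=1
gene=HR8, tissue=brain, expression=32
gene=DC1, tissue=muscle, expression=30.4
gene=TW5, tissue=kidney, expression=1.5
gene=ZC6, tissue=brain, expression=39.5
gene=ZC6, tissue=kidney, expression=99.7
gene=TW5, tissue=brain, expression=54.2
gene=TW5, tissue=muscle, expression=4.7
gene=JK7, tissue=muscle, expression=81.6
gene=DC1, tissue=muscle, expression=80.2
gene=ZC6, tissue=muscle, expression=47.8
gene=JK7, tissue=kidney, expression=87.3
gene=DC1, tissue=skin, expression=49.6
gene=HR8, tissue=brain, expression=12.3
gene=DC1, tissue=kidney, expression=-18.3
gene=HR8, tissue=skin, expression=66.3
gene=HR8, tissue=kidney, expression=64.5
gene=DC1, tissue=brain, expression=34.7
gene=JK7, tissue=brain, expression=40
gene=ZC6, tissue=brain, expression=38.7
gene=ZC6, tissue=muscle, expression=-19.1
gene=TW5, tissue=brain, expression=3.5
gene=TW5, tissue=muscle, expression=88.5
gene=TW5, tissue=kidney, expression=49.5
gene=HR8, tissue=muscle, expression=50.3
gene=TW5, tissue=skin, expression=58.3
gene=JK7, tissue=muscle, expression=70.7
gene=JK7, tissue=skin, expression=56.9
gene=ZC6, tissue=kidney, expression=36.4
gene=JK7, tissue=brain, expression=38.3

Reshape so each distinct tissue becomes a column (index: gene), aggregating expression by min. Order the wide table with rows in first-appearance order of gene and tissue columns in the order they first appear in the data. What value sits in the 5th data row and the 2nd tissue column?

1.5

With rows in first-appearance order of gene, row 5 is gene=TW5. tissue columns in first-appearance order: brain, kidney, skin, muscle; column 2 is kidney.
Long rows with gene=TW5, tissue=kidney: min(1.5, 49.5) = 1.5.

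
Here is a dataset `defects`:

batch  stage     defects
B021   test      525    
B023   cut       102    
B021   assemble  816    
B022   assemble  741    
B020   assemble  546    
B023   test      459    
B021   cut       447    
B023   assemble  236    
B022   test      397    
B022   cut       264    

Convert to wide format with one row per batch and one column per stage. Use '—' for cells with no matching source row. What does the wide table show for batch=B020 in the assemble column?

546

The long row with batch=B020, stage=assemble has defects=546.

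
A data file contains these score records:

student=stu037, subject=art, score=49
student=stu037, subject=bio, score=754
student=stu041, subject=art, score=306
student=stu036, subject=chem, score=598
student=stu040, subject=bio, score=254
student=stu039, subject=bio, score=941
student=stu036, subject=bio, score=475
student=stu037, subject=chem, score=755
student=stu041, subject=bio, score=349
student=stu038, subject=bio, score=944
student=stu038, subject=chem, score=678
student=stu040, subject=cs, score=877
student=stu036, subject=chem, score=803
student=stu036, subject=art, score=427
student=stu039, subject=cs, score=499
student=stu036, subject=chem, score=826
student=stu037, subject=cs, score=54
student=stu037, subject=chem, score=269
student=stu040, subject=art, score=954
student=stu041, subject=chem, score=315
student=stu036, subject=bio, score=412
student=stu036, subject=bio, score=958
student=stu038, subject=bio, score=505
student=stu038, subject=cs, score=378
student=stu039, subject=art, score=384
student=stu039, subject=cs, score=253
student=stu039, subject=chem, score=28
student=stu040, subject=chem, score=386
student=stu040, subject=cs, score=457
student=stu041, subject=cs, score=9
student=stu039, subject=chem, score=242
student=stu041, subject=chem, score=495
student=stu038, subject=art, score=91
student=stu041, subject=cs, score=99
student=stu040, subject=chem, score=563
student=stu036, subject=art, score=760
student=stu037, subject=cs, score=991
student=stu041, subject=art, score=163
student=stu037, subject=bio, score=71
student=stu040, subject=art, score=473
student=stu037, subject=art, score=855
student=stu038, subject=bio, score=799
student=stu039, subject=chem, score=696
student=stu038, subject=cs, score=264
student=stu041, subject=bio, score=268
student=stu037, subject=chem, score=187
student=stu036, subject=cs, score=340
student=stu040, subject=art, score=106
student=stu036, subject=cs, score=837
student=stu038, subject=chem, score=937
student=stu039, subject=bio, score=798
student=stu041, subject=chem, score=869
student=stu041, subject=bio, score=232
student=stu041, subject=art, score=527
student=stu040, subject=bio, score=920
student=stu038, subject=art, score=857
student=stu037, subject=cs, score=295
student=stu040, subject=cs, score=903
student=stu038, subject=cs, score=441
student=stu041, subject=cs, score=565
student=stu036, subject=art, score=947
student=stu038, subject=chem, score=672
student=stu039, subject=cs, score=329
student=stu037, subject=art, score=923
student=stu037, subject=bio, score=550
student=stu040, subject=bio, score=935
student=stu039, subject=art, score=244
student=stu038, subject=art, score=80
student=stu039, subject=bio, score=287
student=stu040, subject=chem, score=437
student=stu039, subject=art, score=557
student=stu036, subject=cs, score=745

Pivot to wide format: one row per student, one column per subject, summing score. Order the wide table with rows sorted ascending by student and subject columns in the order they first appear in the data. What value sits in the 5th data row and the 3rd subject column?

1386

With rows sorted ascending by student, row 5 is student=stu040. subject columns in first-appearance order: art, bio, chem, cs; column 3 is chem.
Long rows with student=stu040, subject=chem: 386 + 563 + 437 = 1386.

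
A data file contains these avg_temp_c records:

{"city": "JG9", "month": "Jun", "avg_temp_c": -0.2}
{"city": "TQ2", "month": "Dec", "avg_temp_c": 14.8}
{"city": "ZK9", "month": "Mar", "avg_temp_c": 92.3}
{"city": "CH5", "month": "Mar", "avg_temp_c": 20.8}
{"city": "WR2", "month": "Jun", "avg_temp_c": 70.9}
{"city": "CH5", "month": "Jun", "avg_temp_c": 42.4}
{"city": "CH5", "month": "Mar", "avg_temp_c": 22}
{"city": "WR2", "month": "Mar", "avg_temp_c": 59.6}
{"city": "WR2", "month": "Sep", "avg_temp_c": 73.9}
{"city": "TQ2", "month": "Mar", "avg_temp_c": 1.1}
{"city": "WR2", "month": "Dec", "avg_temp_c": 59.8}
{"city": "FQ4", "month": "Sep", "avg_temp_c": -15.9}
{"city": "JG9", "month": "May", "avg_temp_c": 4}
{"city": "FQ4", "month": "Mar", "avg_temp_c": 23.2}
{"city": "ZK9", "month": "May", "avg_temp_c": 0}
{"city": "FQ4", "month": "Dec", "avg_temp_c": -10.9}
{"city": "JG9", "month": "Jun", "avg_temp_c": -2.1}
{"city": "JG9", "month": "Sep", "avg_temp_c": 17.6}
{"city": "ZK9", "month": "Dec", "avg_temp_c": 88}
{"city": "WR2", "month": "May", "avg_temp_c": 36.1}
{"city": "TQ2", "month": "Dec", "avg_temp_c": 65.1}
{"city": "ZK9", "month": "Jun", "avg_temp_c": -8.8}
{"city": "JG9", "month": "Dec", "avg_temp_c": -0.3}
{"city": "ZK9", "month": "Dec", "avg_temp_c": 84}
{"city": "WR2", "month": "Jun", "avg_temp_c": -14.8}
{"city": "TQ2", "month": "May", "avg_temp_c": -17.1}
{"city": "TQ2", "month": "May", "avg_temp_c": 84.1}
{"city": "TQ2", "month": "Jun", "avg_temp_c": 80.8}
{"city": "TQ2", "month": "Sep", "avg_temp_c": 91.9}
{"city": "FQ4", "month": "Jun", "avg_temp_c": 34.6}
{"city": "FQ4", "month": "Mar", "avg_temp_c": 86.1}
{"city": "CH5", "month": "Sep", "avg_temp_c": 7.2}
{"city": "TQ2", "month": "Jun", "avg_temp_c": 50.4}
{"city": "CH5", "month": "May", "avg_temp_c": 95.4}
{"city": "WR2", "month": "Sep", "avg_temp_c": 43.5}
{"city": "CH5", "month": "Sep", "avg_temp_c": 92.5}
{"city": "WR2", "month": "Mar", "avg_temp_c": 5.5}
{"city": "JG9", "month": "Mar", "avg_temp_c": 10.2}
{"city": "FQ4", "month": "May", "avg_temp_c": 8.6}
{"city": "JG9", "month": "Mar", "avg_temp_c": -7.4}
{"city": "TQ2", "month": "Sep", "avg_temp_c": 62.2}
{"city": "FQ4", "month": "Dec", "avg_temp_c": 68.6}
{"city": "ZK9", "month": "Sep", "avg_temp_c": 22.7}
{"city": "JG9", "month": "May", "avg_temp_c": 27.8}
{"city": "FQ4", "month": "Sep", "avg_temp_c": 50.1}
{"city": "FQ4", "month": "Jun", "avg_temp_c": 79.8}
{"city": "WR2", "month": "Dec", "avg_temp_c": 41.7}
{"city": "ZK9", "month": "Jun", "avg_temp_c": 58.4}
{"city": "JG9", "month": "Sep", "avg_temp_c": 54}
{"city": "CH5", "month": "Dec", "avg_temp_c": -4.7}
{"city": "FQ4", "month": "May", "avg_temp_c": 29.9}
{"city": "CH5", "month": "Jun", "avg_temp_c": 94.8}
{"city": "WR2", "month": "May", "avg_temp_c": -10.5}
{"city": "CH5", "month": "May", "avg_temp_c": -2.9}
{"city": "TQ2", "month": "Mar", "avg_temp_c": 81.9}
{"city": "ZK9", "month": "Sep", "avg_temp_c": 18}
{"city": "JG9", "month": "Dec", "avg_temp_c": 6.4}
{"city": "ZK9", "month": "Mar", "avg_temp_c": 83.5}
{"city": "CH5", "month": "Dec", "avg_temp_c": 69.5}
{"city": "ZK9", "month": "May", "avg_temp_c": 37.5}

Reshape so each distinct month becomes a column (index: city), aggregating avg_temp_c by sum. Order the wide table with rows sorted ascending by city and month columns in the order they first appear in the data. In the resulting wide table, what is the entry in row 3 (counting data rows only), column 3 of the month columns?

With rows sorted ascending by city, row 3 is city=JG9. month columns in first-appearance order: Jun, Dec, Mar, Sep, May; column 3 is Mar.
Long rows with city=JG9, month=Mar: 10.2 + -7.4 = 2.8.

2.8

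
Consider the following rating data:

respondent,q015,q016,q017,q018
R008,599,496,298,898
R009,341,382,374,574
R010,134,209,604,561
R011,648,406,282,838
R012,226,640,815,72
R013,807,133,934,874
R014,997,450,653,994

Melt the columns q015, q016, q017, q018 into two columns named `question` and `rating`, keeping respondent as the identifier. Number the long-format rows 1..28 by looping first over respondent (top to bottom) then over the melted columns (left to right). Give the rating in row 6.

28 rows total (7 × 4). Row 6: index ⌊(6-1)/4⌋ = 1 into respondent → R009; (6-1) mod 4 = 1 into the melted columns → q016.
So row 6 is (R009, q016, 382); rating = 382.

382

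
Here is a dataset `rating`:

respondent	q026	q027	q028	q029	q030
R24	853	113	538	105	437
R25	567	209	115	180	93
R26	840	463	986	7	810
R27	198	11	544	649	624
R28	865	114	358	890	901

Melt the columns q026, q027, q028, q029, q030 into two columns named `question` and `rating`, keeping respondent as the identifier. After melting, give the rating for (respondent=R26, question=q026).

840

Unpivoting turns each (respondent, wide-column) pair into one long row.
The wide cell at row R26, column q026 holds 840, so the long row (R26, q026) has rating=840.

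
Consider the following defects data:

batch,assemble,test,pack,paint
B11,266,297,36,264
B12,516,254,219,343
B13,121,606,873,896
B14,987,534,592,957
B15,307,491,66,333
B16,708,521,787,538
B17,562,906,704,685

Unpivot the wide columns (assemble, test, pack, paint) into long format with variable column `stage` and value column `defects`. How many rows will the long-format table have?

7 batch values × 4 melted columns = 28 rows.

28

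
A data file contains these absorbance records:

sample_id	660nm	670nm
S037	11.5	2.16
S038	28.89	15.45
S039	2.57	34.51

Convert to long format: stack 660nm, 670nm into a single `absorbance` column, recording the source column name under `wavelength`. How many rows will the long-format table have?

3 sample_id values × 2 melted columns = 6 rows.

6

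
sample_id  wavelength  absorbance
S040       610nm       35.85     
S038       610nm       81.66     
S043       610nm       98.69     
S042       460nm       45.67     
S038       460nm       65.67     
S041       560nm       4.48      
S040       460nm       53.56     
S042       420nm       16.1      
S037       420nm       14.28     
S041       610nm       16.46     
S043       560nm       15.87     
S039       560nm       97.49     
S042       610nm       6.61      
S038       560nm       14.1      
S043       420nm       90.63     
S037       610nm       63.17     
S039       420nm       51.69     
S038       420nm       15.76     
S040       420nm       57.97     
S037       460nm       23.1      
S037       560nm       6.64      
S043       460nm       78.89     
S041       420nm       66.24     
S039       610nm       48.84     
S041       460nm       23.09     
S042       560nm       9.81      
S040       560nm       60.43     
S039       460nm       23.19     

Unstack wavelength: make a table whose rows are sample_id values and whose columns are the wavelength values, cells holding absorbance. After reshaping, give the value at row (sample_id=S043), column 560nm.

15.87

Wide layout: rows indexed by sample_id, columns are the 4 distinct wavelength values (610nm, 460nm, 560nm, 420nm).
Cell (sample_id=S043, wavelength=560nm) draws from the long row where sample_id=S043 and wavelength=560nm, which has absorbance=15.87.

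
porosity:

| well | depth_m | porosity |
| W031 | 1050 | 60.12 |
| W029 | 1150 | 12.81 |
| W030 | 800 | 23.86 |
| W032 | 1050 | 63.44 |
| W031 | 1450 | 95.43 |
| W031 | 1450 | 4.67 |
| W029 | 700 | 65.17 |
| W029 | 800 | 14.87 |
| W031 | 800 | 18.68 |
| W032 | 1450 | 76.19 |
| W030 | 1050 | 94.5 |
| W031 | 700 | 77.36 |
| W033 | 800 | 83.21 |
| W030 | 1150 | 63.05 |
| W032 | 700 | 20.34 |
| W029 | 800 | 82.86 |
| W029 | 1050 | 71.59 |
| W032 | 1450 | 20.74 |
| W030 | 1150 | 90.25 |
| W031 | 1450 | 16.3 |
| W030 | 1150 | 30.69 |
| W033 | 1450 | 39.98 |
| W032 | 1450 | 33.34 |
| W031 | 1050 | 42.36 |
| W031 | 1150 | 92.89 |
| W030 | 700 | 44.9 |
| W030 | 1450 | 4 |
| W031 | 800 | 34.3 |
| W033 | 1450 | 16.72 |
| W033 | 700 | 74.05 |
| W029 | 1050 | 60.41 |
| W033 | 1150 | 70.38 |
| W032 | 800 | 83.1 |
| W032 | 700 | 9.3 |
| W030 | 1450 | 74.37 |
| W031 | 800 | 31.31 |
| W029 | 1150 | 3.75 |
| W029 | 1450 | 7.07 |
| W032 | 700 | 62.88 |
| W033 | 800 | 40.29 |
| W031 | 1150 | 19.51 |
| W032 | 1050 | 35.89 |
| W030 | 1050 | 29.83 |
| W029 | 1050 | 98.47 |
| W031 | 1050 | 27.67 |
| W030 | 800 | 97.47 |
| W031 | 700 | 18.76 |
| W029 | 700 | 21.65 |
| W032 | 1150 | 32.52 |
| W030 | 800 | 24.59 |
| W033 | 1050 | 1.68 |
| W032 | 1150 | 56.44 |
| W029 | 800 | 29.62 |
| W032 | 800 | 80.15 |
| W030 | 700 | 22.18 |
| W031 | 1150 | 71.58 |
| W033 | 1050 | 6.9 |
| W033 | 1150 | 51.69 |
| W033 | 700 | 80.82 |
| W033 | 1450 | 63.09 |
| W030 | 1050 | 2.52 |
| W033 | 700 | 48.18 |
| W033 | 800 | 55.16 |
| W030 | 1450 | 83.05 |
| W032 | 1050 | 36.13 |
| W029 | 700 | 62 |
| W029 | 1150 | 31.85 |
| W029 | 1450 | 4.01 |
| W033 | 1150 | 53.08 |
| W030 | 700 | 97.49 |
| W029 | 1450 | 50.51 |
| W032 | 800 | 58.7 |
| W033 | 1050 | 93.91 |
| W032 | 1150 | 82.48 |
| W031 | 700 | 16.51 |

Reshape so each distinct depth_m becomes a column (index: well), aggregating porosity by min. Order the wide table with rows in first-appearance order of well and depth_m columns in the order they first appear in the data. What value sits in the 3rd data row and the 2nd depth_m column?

30.69

With rows in first-appearance order of well, row 3 is well=W030. depth_m columns in first-appearance order: 1050, 1150, 800, 1450, 700; column 2 is 1150.
Long rows with well=W030, depth_m=1150: min(63.05, 90.25, 30.69) = 30.69.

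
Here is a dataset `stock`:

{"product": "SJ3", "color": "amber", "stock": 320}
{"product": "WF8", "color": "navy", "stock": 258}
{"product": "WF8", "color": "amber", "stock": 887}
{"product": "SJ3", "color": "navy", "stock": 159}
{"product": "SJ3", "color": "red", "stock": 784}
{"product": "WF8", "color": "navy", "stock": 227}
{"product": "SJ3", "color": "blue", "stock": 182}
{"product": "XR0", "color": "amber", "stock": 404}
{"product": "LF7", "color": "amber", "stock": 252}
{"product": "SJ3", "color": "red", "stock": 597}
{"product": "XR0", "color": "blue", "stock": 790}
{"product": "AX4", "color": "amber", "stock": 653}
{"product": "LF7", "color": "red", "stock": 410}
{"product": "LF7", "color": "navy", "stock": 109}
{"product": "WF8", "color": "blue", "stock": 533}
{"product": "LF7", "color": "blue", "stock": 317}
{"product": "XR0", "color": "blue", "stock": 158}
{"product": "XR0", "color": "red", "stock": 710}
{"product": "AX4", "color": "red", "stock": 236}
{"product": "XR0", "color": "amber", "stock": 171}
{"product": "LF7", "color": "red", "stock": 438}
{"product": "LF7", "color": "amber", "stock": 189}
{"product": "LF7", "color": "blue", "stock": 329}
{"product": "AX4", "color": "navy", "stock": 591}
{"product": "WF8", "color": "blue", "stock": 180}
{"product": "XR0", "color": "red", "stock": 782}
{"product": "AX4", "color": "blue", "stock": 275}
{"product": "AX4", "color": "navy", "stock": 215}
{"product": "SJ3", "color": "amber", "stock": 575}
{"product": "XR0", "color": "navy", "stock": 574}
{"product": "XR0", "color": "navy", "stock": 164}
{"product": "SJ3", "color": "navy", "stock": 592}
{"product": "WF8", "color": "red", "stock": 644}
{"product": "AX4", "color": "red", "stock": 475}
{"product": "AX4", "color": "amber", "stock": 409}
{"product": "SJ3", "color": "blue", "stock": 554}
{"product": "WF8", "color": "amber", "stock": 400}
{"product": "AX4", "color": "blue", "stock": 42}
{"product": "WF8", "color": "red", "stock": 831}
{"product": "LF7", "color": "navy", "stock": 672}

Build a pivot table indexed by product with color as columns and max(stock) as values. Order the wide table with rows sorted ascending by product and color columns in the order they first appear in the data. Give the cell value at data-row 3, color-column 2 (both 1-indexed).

592

With rows sorted ascending by product, row 3 is product=SJ3. color columns in first-appearance order: amber, navy, red, blue; column 2 is navy.
Long rows with product=SJ3, color=navy: max(159, 592) = 592.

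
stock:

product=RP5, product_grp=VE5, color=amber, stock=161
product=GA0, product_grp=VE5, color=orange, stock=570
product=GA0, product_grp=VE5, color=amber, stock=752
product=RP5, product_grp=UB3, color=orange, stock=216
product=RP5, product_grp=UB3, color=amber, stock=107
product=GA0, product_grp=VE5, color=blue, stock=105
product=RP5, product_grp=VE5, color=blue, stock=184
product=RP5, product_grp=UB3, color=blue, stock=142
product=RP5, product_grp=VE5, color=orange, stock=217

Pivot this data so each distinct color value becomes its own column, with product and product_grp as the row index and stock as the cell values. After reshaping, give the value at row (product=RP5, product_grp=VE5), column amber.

Wide layout: rows indexed by product and product_grp, columns are the 3 distinct color values (amber, orange, blue).
Cell (product=RP5, product_grp=VE5, color=amber) draws from the long row where product=RP5, product_grp=VE5 and color=amber, which has stock=161.

161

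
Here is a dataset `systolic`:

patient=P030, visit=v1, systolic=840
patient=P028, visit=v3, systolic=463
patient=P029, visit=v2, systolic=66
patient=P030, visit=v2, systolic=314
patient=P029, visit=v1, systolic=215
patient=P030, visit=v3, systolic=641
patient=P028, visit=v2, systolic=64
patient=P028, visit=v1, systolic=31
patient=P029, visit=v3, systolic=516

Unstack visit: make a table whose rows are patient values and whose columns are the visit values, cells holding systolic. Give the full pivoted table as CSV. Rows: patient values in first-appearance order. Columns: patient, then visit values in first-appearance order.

patient,v1,v3,v2
P030,840,641,314
P028,31,463,64
P029,215,516,66

Columns: patient plus the 3 distinct visit values (v1, v3, v2).
For example, row P030 column v1 takes systolic=840 from the long row (P030, v1).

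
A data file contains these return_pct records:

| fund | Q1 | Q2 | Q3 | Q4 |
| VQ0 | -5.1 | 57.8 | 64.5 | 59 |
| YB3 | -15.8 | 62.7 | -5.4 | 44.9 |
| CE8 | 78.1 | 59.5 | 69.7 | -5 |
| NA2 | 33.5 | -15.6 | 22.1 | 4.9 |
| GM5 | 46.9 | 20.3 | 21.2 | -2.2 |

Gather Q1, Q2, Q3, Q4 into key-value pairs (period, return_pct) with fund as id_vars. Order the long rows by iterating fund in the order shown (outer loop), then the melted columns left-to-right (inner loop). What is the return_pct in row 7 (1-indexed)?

-5.4

20 rows total (5 × 4). Row 7: index ⌊(7-1)/4⌋ = 1 into fund → YB3; (7-1) mod 4 = 2 into the melted columns → Q3.
So row 7 is (YB3, Q3, -5.4); return_pct = -5.4.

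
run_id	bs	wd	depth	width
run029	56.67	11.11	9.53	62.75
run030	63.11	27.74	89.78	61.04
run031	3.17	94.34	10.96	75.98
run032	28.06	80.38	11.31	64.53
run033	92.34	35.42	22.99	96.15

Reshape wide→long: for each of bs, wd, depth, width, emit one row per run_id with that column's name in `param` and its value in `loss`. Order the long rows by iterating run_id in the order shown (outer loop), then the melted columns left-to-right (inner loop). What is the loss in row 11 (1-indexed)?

20 rows total (5 × 4). Row 11: index ⌊(11-1)/4⌋ = 2 into run_id → run031; (11-1) mod 4 = 2 into the melted columns → depth.
So row 11 is (run031, depth, 10.96); loss = 10.96.

10.96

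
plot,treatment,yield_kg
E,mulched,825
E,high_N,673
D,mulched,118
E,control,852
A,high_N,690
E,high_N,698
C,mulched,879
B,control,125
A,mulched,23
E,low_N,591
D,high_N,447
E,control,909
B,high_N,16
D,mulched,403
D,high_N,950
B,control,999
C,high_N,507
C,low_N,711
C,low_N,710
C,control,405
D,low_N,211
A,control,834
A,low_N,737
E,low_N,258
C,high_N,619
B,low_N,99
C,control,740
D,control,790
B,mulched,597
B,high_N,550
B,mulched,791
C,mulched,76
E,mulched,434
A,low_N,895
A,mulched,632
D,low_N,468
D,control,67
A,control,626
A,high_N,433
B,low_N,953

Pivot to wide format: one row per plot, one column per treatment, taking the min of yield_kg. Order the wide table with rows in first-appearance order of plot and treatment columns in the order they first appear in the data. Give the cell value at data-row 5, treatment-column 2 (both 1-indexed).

With rows in first-appearance order of plot, row 5 is plot=B. treatment columns in first-appearance order: mulched, high_N, control, low_N; column 2 is high_N.
Long rows with plot=B, treatment=high_N: min(16, 550) = 16.

16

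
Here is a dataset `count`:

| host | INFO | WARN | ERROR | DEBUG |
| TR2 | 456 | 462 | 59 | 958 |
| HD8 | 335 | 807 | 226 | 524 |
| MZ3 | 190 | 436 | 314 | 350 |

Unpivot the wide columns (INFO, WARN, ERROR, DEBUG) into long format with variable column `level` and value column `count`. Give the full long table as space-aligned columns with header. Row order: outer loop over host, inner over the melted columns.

host  level  count
TR2   INFO   456  
TR2   WARN   462  
TR2   ERROR  59   
TR2   DEBUG  958  
HD8   INFO   335  
HD8   WARN   807  
HD8   ERROR  226  
HD8   DEBUG  524  
MZ3   INFO   190  
MZ3   WARN   436  
MZ3   ERROR  314  
MZ3   DEBUG  350  

Each (host, column) pair becomes one row: 3 × 4 = 12 rows.
For example, (TR2, INFO) → count=456.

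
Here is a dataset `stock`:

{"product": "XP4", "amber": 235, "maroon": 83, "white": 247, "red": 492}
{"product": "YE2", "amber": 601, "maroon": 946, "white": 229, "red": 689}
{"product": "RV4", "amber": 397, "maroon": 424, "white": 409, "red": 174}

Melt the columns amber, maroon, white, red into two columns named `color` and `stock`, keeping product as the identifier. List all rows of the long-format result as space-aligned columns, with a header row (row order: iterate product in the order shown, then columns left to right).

Each (product, column) pair becomes one row: 3 × 4 = 12 rows.
For example, (XP4, amber) → stock=235.

product  color   stock
XP4      amber   235  
XP4      maroon  83   
XP4      white   247  
XP4      red     492  
YE2      amber   601  
YE2      maroon  946  
YE2      white   229  
YE2      red     689  
RV4      amber   397  
RV4      maroon  424  
RV4      white   409  
RV4      red     174  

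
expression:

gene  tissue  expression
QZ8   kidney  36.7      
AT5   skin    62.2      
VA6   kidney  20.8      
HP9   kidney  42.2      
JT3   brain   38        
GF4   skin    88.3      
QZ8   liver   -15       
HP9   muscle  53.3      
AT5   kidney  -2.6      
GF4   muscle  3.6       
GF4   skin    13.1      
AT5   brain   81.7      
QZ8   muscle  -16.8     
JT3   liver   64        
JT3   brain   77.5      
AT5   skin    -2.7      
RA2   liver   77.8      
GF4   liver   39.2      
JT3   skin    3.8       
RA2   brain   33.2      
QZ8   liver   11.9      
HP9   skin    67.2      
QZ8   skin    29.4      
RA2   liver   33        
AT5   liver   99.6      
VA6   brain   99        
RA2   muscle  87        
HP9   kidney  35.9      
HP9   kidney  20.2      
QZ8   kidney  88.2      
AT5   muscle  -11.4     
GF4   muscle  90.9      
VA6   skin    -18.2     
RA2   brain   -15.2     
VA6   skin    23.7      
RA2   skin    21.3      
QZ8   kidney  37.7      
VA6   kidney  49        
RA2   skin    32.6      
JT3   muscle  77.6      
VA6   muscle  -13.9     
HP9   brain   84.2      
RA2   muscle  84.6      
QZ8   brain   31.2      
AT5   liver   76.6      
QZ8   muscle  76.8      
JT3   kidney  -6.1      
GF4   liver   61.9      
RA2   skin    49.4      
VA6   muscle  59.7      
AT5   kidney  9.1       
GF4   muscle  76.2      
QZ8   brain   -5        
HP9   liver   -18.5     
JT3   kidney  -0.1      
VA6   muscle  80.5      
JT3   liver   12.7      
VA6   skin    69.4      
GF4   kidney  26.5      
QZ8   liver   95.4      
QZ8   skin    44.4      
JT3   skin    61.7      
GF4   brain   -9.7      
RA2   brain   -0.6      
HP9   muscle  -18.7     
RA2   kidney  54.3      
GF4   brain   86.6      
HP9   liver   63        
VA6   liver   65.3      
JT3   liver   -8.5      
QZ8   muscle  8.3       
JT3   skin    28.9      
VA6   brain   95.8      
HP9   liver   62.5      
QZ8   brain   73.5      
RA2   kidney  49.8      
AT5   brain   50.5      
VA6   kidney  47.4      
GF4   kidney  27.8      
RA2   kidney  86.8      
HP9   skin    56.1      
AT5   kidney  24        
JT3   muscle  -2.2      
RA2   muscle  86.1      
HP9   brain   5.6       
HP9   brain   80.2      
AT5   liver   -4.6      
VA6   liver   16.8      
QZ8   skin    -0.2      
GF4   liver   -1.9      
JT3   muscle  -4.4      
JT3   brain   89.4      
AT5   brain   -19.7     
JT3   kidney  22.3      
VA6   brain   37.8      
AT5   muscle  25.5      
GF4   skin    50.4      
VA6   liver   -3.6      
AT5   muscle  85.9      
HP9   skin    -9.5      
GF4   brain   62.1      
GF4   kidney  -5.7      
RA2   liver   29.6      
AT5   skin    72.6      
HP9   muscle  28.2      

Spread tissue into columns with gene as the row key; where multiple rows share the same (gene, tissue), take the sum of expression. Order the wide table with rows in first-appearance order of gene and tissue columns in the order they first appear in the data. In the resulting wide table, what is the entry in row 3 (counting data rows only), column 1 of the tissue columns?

With rows in first-appearance order of gene, row 3 is gene=VA6. tissue columns in first-appearance order: kidney, skin, brain, liver, muscle; column 1 is kidney.
Long rows with gene=VA6, tissue=kidney: 20.8 + 49 + 47.4 = 117.2.

117.2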